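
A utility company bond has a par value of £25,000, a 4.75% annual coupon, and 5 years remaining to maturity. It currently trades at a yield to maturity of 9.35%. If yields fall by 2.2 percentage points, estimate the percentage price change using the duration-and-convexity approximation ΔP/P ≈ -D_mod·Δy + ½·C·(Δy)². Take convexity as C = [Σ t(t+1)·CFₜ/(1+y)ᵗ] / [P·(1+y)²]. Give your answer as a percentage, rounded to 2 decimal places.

With y = 0.0935:
  t   CF        PV=CF/(1+0.0935)^t    t·PV        t(t+1)·PV
  1     1,187.50     1,085.9625     1,085.9625       2,171.9250
  2     1,187.50       993.1070     1,986.2140       5,958.6420
  3     1,187.50       908.1911     2,724.5734      10,898.2936
  4     1,187.50       830.5360     3,322.1441      16,610.7203
  5    26,187.50    16,749.4327    83,747.1637     502,482.9825
  Σ                 20,567.2294    92,866.0577     538,122.5633
P = 20,567.2294; D_Mac = 4.51524 yrs; D_mod = 4.12917 yrs; C = 21.88103.
Duration effect: -4.12917 × (-0.022) = +0.090842
Convexity effect: 0.5 × 21.88103 × (-0.022)² = +0.0052952
ΔP/P ≈ +0.090842 + 0.0052952 = +0.096137 = +9.6137%.

+9.61%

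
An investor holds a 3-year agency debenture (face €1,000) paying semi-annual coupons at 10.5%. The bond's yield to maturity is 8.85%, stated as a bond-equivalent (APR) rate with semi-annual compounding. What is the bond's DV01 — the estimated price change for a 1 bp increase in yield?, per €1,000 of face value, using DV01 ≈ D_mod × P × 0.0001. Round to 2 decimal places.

€0.27

Periodic yield y = 0.04425.
  t   CF        PV=CF/(1+0.04425)^t    t·PV
  1        52.50        50.2753        50.2753
  2        52.50        48.1449        96.2898
  3        52.50        46.1048       138.3143
  4        52.50        44.1511       176.6043
  5        52.50        42.2802       211.4009
  6     1,052.50       811.6994     4,870.1961
  Σ                  1,042.6556     5,543.0808
P = 1,042.6556; D_Mac = 5.31631 half-year periods = 2.65816 yrs; D_mod = 2.54552 yrs.
DV01 ≈ 2.54552 × 1,042.6556 × 0.0001 = 0.265410.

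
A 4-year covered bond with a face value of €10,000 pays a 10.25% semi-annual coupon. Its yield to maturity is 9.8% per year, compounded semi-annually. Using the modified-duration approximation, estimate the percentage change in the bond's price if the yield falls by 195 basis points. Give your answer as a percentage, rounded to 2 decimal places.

Periodic yield y = 0.049. Modified duration first:
  t   CF        PV=CF/(1+0.049)^t    t·PV
  1       512.50       488.5605       488.5605
  2       512.50       465.7393       931.4786
  3       512.50       443.9841     1,331.9523
  4       512.50       423.2451     1,692.9803
  5       512.50       403.4748     2,017.3741
  6       512.50       384.6280     2,307.7682
  7       512.50       366.6616     2,566.6313
  8    10,512.50     7,169.7185    57,357.7478
  Σ                 10,146.0120    68,694.4932
P = 10,146.0120; D_Mac = 6.77059 half-year periods = 3.38530 yrs; D_mod = 3.38530/(1+0.049) = 3.22716 yrs.
ΔP/P ≈ -D_mod · Δy = -3.22716 × (-0.0195) = +0.062930 = +6.2930%.

+6.29%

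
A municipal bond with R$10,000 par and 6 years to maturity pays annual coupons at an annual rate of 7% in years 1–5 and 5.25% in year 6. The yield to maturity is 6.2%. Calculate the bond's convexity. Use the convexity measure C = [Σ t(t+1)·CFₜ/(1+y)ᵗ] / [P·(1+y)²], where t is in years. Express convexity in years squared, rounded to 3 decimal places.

With y = 0.062:
  t   CF        PV=CF/(1+0.062)^t    t·PV        t(t+1)·PV
  1       700.00       659.1337       659.1337       1,318.2674
  2       700.00       620.6532     1,241.3064       3,723.9193
  3       700.00       584.4192     1,753.2577       7,013.0306
  4       700.00       550.3006     2,201.2023      11,006.0117
  5       700.00       518.1738     2,590.8690      15,545.2142
  6    10,525.00     7,336.2649    44,017.5893     308,123.1254
  Σ                 10,268.9454    52,463.3585     346,729.5686
P = 10,268.9454.
Convexity = Σ t(t+1)·PV / [P·(1+y)²] = 346,729.5686 / (10,268.9454 × 1.127844) = 29.93753.

29.938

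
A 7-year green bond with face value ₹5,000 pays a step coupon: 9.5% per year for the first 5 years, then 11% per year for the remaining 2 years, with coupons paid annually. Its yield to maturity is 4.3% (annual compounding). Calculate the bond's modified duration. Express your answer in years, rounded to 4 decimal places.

Periodic yield y = 0.043. First find Macaulay duration:
  t   CF        PV=CF/(1+0.043)^t    t·PV
  1       475.00       455.4171       455.4171
  2       475.00       436.6415       873.2830
  3       475.00       418.6400     1,255.9199
  4       475.00       401.3806     1,605.5224
  5       475.00       384.8328     1,924.1639
  6       550.00       427.2252     2,563.3511
  7     5,550.00     4,133.3561    28,933.4928
  Σ                  6,657.4932    37,611.1501
P = 6,657.4932; Macaulay duration = 37,611.1501 / 6,657.4932 = 5.64945 years.
Modified duration = D_Mac / (1 + y) = 5.64945 / 1.043 = 5.41654 years.

5.4165 years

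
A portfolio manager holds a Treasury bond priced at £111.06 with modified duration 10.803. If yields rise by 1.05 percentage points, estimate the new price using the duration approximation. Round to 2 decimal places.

£98.46

Duration approximation: ΔP/P ≈ -D_mod · Δy = -10.803 × (+0.0105) = -0.1134315.
New price ≈ 111.06 × (1 - 0.1134315) = 98.46229761.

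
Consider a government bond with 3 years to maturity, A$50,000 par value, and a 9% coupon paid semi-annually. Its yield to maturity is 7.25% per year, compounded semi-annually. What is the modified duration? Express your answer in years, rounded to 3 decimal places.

Periodic yield y = 0.03625. First find Macaulay duration:
  t   CF        PV=CF/(1+0.03625)^t    t·PV
  1     2,250.00     2,171.2907     2,171.2907
  2     2,250.00     2,095.3348     4,190.6696
  3     2,250.00     2,022.0360     6,066.1081
  4     2,250.00     1,951.3013     7,805.2054
  5     2,250.00     1,883.0411     9,415.2055
  6    52,250.00    42,198.6963   253,192.1775
  Σ                 52,321.7003   282,840.6568
P = 52,321.7003; Macaulay duration = 282,840.6568 / 52,321.7003 = 5.40580 half-year periods = 2.70290 years.
Modified duration = D_Mac / (1 + y) = 2.70290 / 1.03625 = 2.60835 years.

2.608 years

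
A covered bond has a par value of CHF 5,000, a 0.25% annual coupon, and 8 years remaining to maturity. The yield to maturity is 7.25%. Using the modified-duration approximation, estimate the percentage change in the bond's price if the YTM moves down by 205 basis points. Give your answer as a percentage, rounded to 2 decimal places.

Periodic yield y = 0.0725. Modified duration first:
  t   CF        PV=CF/(1+0.0725)^t    t·PV
  1        12.50        11.6550        11.6550
  2        12.50        10.8671        21.7343
  3        12.50        10.1325        30.3976
  4        12.50         9.4476        37.7903
  5        12.50         8.8089        44.0447
  6        12.50         8.2135        49.2808
  7        12.50         7.6582        53.6077
  8     5,012.50     2,863.3602    22,906.8813
  Σ                  2,930.1431    23,155.3917
P = 2,930.1431; D_Mac = 7.90248 yrs; D_mod = 7.90248/(1+0.0725) = 7.36828 yrs.
ΔP/P ≈ -D_mod · Δy = -7.36828 × (-0.0205) = +0.151050 = +15.1050%.

+15.10%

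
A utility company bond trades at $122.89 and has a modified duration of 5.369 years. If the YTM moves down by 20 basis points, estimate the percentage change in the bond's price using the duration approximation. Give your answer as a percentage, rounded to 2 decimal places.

Duration approximation: ΔP/P ≈ -D_mod · Δy = -5.369 × (-0.002) = +0.010738.
As a percentage: +1.0738%.

+1.07%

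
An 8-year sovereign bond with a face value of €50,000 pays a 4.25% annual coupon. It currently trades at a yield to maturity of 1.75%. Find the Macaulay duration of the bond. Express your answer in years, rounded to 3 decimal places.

Periodic yield y = 0.0175. Discount each cash flow and weight by its year:
  t   CF        PV=CF/(1+0.0175)^t    t·PV
  1     2,125.00     2,088.4521     2,088.4521
  2     2,125.00     2,052.5328     4,105.0655
  3     2,125.00     2,017.2312     6,051.6937
  4     2,125.00     1,982.5368     7,930.1473
  5     2,125.00     1,948.4391     9,742.1957
  6     2,125.00     1,914.9279    11,489.5674
  7     2,125.00     1,881.9930    13,173.9512
  8    52,125.00    45,370.2032   362,961.6260
  Σ                 59,256.3162   417,542.6988
Price P = Σ PV = 59,256.3162.
Macaulay duration = Σ(t·PV) / P = 417,542.6988 / 59,256.3162 = 7.04638 years.

7.046 years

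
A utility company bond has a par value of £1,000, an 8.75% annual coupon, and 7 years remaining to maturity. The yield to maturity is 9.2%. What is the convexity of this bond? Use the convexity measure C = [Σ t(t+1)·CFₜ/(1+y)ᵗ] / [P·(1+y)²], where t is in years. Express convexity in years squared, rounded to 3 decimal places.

With y = 0.092:
  t   CF        PV=CF/(1+0.092)^t    t·PV        t(t+1)·PV
  1        87.50        80.1282        80.1282         160.2564
  2        87.50        73.3775       146.7550         440.2649
  3        87.50        67.1955       201.5865         806.3459
  4        87.50        61.5343       246.1373       1,230.6867
  5        87.50        56.3501       281.7506       1,690.5037
  6        87.50        51.6027       309.6161       2,167.3124
  7     1,087.50       587.3146     4,111.2022      32,889.6176
  Σ                    977.5029     5,377.1758      39,384.9875
P = 977.5029.
Convexity = Σ t(t+1)·PV / [P·(1+y)²] = 39,384.9875 / (977.5029 × 1.192464) = 33.78838.

33.788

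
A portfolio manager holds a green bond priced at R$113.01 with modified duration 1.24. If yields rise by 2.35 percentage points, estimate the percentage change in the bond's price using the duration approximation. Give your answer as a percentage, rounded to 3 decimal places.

Duration approximation: ΔP/P ≈ -D_mod · Δy = -1.24 × (+0.0235) = -0.029140.
As a percentage: -2.9140%.

-2.914%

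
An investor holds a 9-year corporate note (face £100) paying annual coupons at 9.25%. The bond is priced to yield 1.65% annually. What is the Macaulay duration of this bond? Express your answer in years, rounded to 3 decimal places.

7.065 years

Periodic yield y = 0.0165. Discount each cash flow and weight by its year:
  t   CF        PV=CF/(1+0.0165)^t    t·PV
  1         9.25         9.0999         9.0999
  2         9.25         8.9521        17.9043
  3         9.25         8.8068        26.4205
  4         9.25         8.6639        34.6555
  5         9.25         8.5232        42.6162
  6         9.25         8.3849        50.3093
  7         9.25         8.2488        57.7415
  8         9.25         8.1149        64.9191
  9       109.25        94.2877       848.5892
  Σ                    163.0822     1,152.2555
Price P = Σ PV = 163.0822.
Macaulay duration = Σ(t·PV) / P = 1,152.2555 / 163.0822 = 7.06549 years.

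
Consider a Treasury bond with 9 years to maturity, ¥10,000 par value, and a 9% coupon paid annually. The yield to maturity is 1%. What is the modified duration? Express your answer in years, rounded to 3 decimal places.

7.069 years

Periodic yield y = 0.01. First find Macaulay duration:
  t   CF        PV=CF/(1+0.01)^t    t·PV
  1       900.00       891.0891       891.0891
  2       900.00       882.2664     1,764.5329
  3       900.00       873.5311     2,620.5934
  4       900.00       864.8823     3,459.5292
  5       900.00       856.3191     4,281.5956
  6       900.00       847.8407     5,087.0443
  7       900.00       839.4462     5,876.1237
  8       900.00       831.1349     6,649.0792
  9    10,900.00     9,966.3041    89,696.7368
  Σ                 16,852.8141   120,326.3242
P = 16,852.8141; Macaulay duration = 120,326.3242 / 16,852.8141 = 7.13984 years.
Modified duration = D_Mac / (1 + y) = 7.13984 / 1.01 = 7.06914 years.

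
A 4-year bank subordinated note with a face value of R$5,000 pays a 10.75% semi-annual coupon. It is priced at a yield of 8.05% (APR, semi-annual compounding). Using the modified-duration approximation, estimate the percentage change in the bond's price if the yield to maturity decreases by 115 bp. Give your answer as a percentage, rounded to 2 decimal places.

+3.74%

Periodic yield y = 0.04025. Modified duration first:
  t   CF        PV=CF/(1+0.04025)^t    t·PV
  1       268.75       258.3514       258.3514
  2       268.75       248.3551       496.7101
  3       268.75       238.7456       716.2367
  4       268.75       229.5079       918.0315
  5       268.75       220.6276     1,103.1380
  6       268.75       212.0909     1,272.5457
  7       268.75       203.8846     1,427.1921
  8     5,268.75     3,842.4285    30,739.4281
  Σ                  5,453.9915    36,931.6335
P = 5,453.9915; D_Mac = 6.77149 half-year periods = 3.38574 yrs; D_mod = 3.38574/(1+0.04025) = 3.25474 yrs.
ΔP/P ≈ -D_mod · Δy = -3.25474 × (-0.0115) = +0.037430 = +3.7430%.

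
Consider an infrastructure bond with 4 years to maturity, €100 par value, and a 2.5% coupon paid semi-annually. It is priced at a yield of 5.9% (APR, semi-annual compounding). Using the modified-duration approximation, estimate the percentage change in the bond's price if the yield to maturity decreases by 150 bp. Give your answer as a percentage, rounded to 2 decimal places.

+5.56%

Periodic yield y = 0.0295. Modified duration first:
  t   CF        PV=CF/(1+0.0295)^t    t·PV
  1         1.25         1.2142         1.2142
  2         1.25         1.1794         2.3588
  3         1.25         1.1456         3.4368
  4         1.25         1.1128         4.4511
  5         1.25         1.0809         5.4044
  6         1.25         1.0499         6.2995
  7         1.25         1.0198         7.1388
  8       101.25        80.2388       641.9101
  Σ                     88.0413       672.2136
P = 88.0413; D_Mac = 7.63521 half-year periods = 3.81760 yrs; D_mod = 3.81760/(1+0.0295) = 3.70821 yrs.
ΔP/P ≈ -D_mod · Δy = -3.70821 × (-0.015) = +0.055623 = +5.5623%.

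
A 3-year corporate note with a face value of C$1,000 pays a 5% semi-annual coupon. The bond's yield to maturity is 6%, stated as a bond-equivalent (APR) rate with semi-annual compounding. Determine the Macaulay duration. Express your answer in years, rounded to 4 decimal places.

2.8200 years

Periodic yield y = 0.03. Discount each cash flow and weight by its period:
  t   CF        PV=CF/(1+0.03)^t    t·PV
  1        25.00        24.2718        24.2718
  2        25.00        23.5649        47.1298
  3        25.00        22.8785        68.6356
  4        25.00        22.2122        88.8487
  5        25.00        21.5652       107.8261
  6     1,025.00       858.4214     5,150.5282
  Σ                    972.9140     5,487.2402
Price P = Σ PV = 972.9140.
Macaulay duration = Σ(t·PV) / P = 5,487.2402 / 972.9140 = 5.64001 half-year periods.
In years: 5.64001 / 2 = 2.82000 years.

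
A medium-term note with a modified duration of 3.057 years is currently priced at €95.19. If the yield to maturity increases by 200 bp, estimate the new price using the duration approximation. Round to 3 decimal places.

Duration approximation: ΔP/P ≈ -D_mod · Δy = -3.057 × (+0.02) = -0.061140.
New price ≈ 95.19 × (1 - 0.061140) = 89.3700834.

€89.370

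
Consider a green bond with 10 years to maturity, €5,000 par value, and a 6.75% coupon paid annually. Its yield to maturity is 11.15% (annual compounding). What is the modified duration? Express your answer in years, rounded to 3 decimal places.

Periodic yield y = 0.1115. First find Macaulay duration:
  t   CF        PV=CF/(1+0.1115)^t    t·PV
  1       337.50       303.6437       303.6437
  2       337.50       273.1837       546.3675
  3       337.50       245.7793       737.3380
  4       337.50       221.1240       884.4961
  5       337.50       198.9420       994.7099
  6       337.50       178.9851     1,073.9108
  7       337.50       161.0303     1,127.2119
  8       337.50       144.8765     1,159.0123
  9       337.50       130.3433     1,173.0893
  10    5,337.50     1,854.5699    18,545.6995
  Σ                  3,712.4779    26,545.4789
P = 3,712.4779; Macaulay duration = 26,545.4789 / 3,712.4779 = 7.15034 years.
Modified duration = D_Mac / (1 + y) = 7.15034 / 1.1115 = 6.43305 years.

6.433 years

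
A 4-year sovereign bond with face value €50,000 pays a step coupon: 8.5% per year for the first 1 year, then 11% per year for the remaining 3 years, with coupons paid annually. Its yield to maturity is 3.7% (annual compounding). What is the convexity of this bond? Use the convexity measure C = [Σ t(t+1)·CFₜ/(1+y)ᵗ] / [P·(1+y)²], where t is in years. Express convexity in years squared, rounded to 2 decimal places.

15.83

With y = 0.037:
  t   CF        PV=CF/(1+0.037)^t    t·PV        t(t+1)·PV
  1     4,250.00     4,098.3607     4,098.3607       8,196.7213
  2     5,500.00     5,114.5235    10,229.0470      30,687.1409
  3     5,500.00     4,932.0381    14,796.1142      59,184.4569
  4    55,500.00    47,993.0066   191,972.0263     959,860.1313
  Σ                 62,137.9288   221,095.5481   1,057,928.4504
P = 62,137.9288.
Convexity = Σ t(t+1)·PV / [P·(1+y)²] = 1,057,928.4504 / (62,137.9288 × 1.075369) = 15.83223.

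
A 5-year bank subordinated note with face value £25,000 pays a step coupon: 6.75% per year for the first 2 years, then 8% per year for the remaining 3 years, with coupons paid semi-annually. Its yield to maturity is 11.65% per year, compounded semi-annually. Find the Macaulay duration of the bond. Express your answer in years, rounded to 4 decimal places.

4.2233 years

Periodic yield y = 0.05825. Discount each cash flow and weight by its period:
  t   CF        PV=CF/(1+0.05825)^t    t·PV
  1       843.75       797.3069       797.3069
  2       843.75       753.4202     1,506.8403
  3       843.75       711.9491     2,135.8473
  4       843.75       672.7608     2,691.0432
  5     1,000.00       753.4572     3,767.2862
  6     1,000.00       711.9842     4,271.9050
  7     1,000.00       672.7939     4,709.5575
  8     1,000.00       635.7609     5,086.0868
  9     1,000.00       600.7662     5,406.8960
  10   26,000.00    14,760.1434   147,601.4339
  Σ                 21,070.3427   177,974.2031
Price P = Σ PV = 21,070.3427.
Macaulay duration = Σ(t·PV) / P = 177,974.2031 / 21,070.3427 = 8.44667 half-year periods.
In years: 8.44667 / 2 = 4.22333 years.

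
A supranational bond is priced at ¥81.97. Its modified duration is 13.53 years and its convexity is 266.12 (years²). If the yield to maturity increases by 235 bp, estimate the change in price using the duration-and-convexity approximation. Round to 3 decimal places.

-¥20.039

Duration effect: -D_mod·Δy = -13.53 × (+0.0235) = -0.317955
Convexity effect: ½·C·(Δy)² = 0.5 × 266.12 × (0.0235)² = +0.073482385
ΔP/P ≈ -0.317955 + 0.073482385 = -0.244472615
ΔP ≈ 81.97 × (-0.244472615) = -20.03942025155.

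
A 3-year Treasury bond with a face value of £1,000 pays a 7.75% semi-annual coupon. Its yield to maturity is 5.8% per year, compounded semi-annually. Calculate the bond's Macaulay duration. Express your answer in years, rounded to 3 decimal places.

Periodic yield y = 0.029. Discount each cash flow and weight by its period:
  t   CF        PV=CF/(1+0.029)^t    t·PV
  1        38.75        37.6579        37.6579
  2        38.75        36.5966        73.1932
  3        38.75        35.5652       106.6957
  4        38.75        34.5629       138.2516
  5        38.75        33.5888       167.9441
  6     1,038.75       875.0216     5,250.1298
  Σ                  1,052.9931     5,773.8724
Price P = Σ PV = 1,052.9931.
Macaulay duration = Σ(t·PV) / P = 5,773.8724 / 1,052.9931 = 5.48330 half-year periods.
In years: 5.48330 / 2 = 2.74165 years.

2.742 years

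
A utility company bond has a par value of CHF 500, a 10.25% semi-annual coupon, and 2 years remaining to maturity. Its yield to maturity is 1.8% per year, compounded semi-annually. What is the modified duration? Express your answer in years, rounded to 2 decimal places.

1.85 years

Periodic yield y = 0.009. First find Macaulay duration:
  t   CF        PV=CF/(1+0.009)^t    t·PV
  1       25.625        25.3964        25.3964
  2       25.625        25.1699        50.3398
  3       25.625        24.9454        74.8362
  4      525.625       507.1207     2,028.4828
  Σ                    582.6324     2,179.0553
P = 582.6324; Macaulay duration = 2,179.0553 / 582.6324 = 3.74002 half-year periods = 1.87001 years.
Modified duration = D_Mac / (1 + y) = 1.87001 / 1.009 = 1.85333 years.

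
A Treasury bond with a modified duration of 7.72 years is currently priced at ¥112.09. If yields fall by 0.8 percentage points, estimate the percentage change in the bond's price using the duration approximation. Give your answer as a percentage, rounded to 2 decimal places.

Duration approximation: ΔP/P ≈ -D_mod · Δy = -7.72 × (-0.008) = +0.061760.
As a percentage: +6.1760%.

+6.18%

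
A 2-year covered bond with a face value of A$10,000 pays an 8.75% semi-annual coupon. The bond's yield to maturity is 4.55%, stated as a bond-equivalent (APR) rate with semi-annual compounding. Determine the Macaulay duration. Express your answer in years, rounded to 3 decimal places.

1.883 years

Periodic yield y = 0.02275. Discount each cash flow and weight by its period:
  t   CF        PV=CF/(1+0.02275)^t    t·PV
  1       437.50       427.7683       427.7683
  2       437.50       418.2530       836.5060
  3       437.50       408.9494     1,226.8482
  4    10,437.50     9,539.3446    38,157.3782
  Σ                 10,794.3153    40,648.5008
Price P = Σ PV = 10,794.3153.
Macaulay duration = Σ(t·PV) / P = 40,648.5008 / 10,794.3153 = 3.76573 half-year periods.
In years: 3.76573 / 2 = 1.88287 years.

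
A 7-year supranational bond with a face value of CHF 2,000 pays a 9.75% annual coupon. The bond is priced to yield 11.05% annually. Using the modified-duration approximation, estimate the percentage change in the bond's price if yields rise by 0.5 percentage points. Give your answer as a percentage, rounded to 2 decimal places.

-2.40%

Periodic yield y = 0.1105. Modified duration first:
  t   CF        PV=CF/(1+0.1105)^t    t·PV
  1       195.00       175.5966       175.5966
  2       195.00       158.1239       316.2478
  3       195.00       142.3898       427.1694
  4       195.00       128.2214       512.8854
  5       195.00       115.4627       577.3136
  6       195.00       103.9736       623.8418
  7     2,195.00     1,053.9126     7,377.3880
  Σ                  1,877.6806    10,010.4426
P = 1,877.6806; D_Mac = 5.33128 yrs; D_mod = 5.33128/(1+0.1105) = 4.80079 yrs.
ΔP/P ≈ -D_mod · Δy = -4.80079 × (+0.005) = -0.024004 = -2.4004%.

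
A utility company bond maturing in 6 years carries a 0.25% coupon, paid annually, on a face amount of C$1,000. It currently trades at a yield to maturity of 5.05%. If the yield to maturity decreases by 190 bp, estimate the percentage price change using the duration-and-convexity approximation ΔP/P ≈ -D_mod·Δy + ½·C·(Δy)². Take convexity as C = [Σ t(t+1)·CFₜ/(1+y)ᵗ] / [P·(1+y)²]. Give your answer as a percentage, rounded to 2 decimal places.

With y = 0.0505:
  t   CF        PV=CF/(1+0.0505)^t    t·PV        t(t+1)·PV
  1         2.50         2.3798         2.3798           4.7596
  2         2.50         2.2654         4.5308          13.5925
  3         2.50         2.1565         6.4695          25.8781
  4         2.50         2.0528         8.2114          41.0569
  5         2.50         1.9542         9.7708          58.6247
  6     1,002.50       745.9471     4,475.6827      31,329.7790
  Σ                    756.7559     4,507.0451      31,473.6909
P = 756.7559; D_Mac = 5.95575 yrs; D_mod = 5.66944 yrs; C = 37.68771.
Duration effect: -5.66944 × (-0.019) = +0.107719
Convexity effect: 0.5 × 37.68771 × (-0.019)² = +0.0068026
ΔP/P ≈ +0.107719 + 0.0068026 = +0.114522 = +11.4522%.

+11.45%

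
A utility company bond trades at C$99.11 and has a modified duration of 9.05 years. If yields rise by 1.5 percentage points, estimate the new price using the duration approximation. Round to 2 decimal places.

Duration approximation: ΔP/P ≈ -D_mod · Δy = -9.05 × (+0.015) = -0.135750.
New price ≈ 99.11 × (1 - 0.135750) = 85.6558175.

C$85.66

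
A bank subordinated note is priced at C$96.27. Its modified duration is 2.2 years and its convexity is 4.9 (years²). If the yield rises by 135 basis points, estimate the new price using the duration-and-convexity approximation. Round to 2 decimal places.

C$93.45

Duration effect: -D_mod·Δy = -2.2 × (+0.0135) = -0.029700
Convexity effect: ½·C·(Δy)² = 0.5 × 4.9 × (0.0135)² = +0.0004465125
ΔP/P ≈ -0.029700 + 0.0004465125 = -0.0292534875
New price ≈ 96.27 × (1 - 0.0292534875) = 93.453766758375.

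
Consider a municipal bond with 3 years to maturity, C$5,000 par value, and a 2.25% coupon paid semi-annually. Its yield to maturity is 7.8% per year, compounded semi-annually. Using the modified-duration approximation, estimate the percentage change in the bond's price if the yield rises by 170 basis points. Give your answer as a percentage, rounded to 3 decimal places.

Periodic yield y = 0.039. Modified duration first:
  t   CF        PV=CF/(1+0.039)^t    t·PV
  1        56.25        54.1386        54.1386
  2        56.25        52.1064       104.2129
  3        56.25        50.1506       150.4517
  4        56.25        48.2681       193.0725
  5        56.25        46.4563       232.2816
  6     5,056.25     4,019.1596    24,114.9577
  Σ                  4,270.2797    24,849.1149
P = 4,270.2797; D_Mac = 5.81908 half-year periods = 2.90954 yrs; D_mod = 2.90954/(1+0.039) = 2.80033 yrs.
ΔP/P ≈ -D_mod · Δy = -2.80033 × (+0.017) = -0.047606 = -4.7606%.

-4.761%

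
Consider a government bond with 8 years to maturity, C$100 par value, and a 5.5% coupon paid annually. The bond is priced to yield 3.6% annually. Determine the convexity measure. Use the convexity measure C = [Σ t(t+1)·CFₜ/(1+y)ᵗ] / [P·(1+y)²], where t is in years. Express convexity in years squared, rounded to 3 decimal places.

With y = 0.036:
  t   CF        PV=CF/(1+0.036)^t    t·PV        t(t+1)·PV
  1         5.50         5.3089         5.3089          10.6178
  2         5.50         5.1244        10.2488          30.7464
  3         5.50         4.9463        14.8390          59.3560
  4         5.50         4.7745        19.0978          95.4891
  5         5.50         4.6085        23.0427         138.2564
  6         5.50         4.4484        26.6904         186.8329
  7         5.50         4.2938        30.0568         240.4542
  8       105.50        79.5013       636.0107       5,724.0961
  Σ                    113.0062       765.2951       6,485.8488
P = 113.0062.
Convexity = Σ t(t+1)·PV / [P·(1+y)²] = 6,485.8488 / (113.0062 × 1.073296) = 53.47430.

53.474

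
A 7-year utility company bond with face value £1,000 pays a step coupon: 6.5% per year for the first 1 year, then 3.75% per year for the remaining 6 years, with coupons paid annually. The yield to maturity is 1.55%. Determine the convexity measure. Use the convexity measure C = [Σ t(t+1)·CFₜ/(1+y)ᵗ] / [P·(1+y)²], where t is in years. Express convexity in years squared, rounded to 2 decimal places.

46.44

With y = 0.0155:
  t   CF        PV=CF/(1+0.0155)^t    t·PV        t(t+1)·PV
  1        65.00        64.0079        64.0079         128.0158
  2        37.50        36.3640        72.7280         218.1839
  3        37.50        35.8089       107.4268         429.7073
  4        37.50        35.2624       141.0495         705.2475
  5        37.50        34.7242       173.6208       1,041.7245
  6        37.50        34.1941       205.1648       1,436.1539
  7     1,037.50       931.5981     6,521.1870      52,169.4957
  Σ                  1,171.9596     7,285.1847      56,128.5285
P = 1,171.9596.
Convexity = Σ t(t+1)·PV / [P·(1+y)²] = 56,128.5285 / (1,171.9596 × 1.031240) = 46.44203.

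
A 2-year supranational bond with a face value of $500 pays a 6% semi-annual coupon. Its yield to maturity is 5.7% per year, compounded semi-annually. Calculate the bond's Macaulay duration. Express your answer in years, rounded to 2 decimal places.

Periodic yield y = 0.0285. Discount each cash flow and weight by its period:
  t   CF        PV=CF/(1+0.0285)^t    t·PV
  1        15.00        14.5843        14.5843
  2        15.00        14.1802        28.3604
  3        15.00        13.7873        41.3618
  4       515.00       460.2460     1,840.9841
  Σ                    502.7979     1,925.2907
Price P = Σ PV = 502.7979.
Macaulay duration = Σ(t·PV) / P = 1,925.2907 / 502.7979 = 3.82915 half-year periods.
In years: 3.82915 / 2 = 1.91458 years.

1.91 years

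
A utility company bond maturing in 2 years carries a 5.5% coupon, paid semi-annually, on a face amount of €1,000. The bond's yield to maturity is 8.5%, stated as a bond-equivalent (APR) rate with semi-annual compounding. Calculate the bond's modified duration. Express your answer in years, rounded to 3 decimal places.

Periodic yield y = 0.0425. First find Macaulay duration:
  t   CF        PV=CF/(1+0.0425)^t    t·PV
  1        27.50        26.3789        26.3789
  2        27.50        25.3035        50.6070
  3        27.50        24.2719        72.8158
  4     1,027.50       869.9165     3,479.6661
  Σ                    945.8709     3,629.4678
P = 945.8709; Macaulay duration = 3,629.4678 / 945.8709 = 3.83717 half-year periods = 1.91859 years.
Modified duration = D_Mac / (1 + y) = 1.91859 / 1.0425 = 1.84037 years.

1.840 years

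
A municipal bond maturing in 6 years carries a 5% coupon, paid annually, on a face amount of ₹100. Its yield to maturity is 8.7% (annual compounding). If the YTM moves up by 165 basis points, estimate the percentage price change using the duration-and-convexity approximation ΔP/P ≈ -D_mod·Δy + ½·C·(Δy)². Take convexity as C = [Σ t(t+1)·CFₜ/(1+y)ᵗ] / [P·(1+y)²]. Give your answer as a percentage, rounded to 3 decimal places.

-7.571%

With y = 0.087:
  t   CF        PV=CF/(1+0.087)^t    t·PV        t(t+1)·PV
  1         5.00         4.5998         4.5998           9.1996
  2         5.00         4.2317         8.4633          25.3900
  3         5.00         3.8930        11.6789          46.7157
  4         5.00         3.5814        14.3256          71.6278
  5         5.00         3.2947        16.4737          98.8425
  6       105.00        63.6520       381.9120       2,673.3839
  Σ                     83.2526       437.4534       2,925.1594
P = 83.2526; D_Mac = 5.25453 yrs; D_mod = 4.83398 yrs; C = 29.73670.
Duration effect: -4.83398 × (+0.0165) = -0.079761
Convexity effect: 0.5 × 29.73670 × (0.0165)² = +0.0040479
ΔP/P ≈ -0.079761 + 0.0040479 = -0.075713 = -7.5713%.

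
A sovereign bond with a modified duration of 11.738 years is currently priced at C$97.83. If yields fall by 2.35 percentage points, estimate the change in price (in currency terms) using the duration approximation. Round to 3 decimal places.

+C$26.986

Duration approximation: ΔP/P ≈ -D_mod · Δy = -11.738 × (-0.0235) = +0.275843.
ΔP ≈ 97.83 × (+0.275843) = +26.98572069.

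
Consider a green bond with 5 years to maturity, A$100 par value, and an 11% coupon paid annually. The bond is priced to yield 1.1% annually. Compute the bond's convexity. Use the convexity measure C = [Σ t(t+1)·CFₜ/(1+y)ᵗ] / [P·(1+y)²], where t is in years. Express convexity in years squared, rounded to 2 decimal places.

23.66

With y = 0.011:
  t   CF        PV=CF/(1+0.011)^t    t·PV        t(t+1)·PV
  1        11.00        10.8803        10.8803          21.7606
  2        11.00        10.7619        21.5239          64.5716
  3        11.00        10.6448        31.9345         127.7381
  4        11.00        10.5290        42.1161         210.5805
  5       111.00       105.0914       525.4570       3,152.7422
  Σ                    147.9075       631.9118       3,577.3930
P = 147.9075.
Convexity = Σ t(t+1)·PV / [P·(1+y)²] = 3,577.3930 / (147.9075 × 1.022121) = 23.66323.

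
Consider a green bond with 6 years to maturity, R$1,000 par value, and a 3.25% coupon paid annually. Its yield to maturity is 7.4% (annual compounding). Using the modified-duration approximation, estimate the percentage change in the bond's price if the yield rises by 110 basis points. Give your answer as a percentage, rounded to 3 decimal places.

Periodic yield y = 0.074. Modified duration first:
  t   CF        PV=CF/(1+0.074)^t    t·PV
  1        32.50        30.2607        30.2607
  2        32.50        28.1757        56.3514
  3        32.50        26.2344        78.7031
  4        32.50        24.4268        97.7071
  5        32.50        22.7437       113.7187
  6     1,032.50       672.7665     4,036.5991
  Σ                    804.6078     4,413.3402
P = 804.6078; D_Mac = 5.48508 yrs; D_mod = 5.48508/(1+0.074) = 5.10715 yrs.
ΔP/P ≈ -D_mod · Δy = -5.10715 × (+0.011) = -0.056179 = -5.6179%.

-5.618%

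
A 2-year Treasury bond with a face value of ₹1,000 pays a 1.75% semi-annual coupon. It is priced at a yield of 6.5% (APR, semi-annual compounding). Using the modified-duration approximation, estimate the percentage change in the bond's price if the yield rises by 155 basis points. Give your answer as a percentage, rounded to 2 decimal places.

Periodic yield y = 0.0325. Modified duration first:
  t   CF        PV=CF/(1+0.0325)^t    t·PV
  1         8.75         8.4746         8.4746
  2         8.75         8.2078        16.4156
  3         8.75         7.9495        23.8484
  4     1,008.75       887.6123     3,550.4492
  Σ                    912.2442     3,599.1878
P = 912.2442; D_Mac = 3.94542 half-year periods = 1.97271 yrs; D_mod = 1.97271/(1+0.0325) = 1.91062 yrs.
ΔP/P ≈ -D_mod · Δy = -1.91062 × (+0.0155) = -0.029615 = -2.9615%.

-2.96%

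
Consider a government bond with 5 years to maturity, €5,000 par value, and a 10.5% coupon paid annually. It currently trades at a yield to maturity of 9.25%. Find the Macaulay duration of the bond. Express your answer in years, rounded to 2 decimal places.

Periodic yield y = 0.0925. Discount each cash flow and weight by its year:
  t   CF        PV=CF/(1+0.0925)^t    t·PV
  1       525.00       480.5492       480.5492
  2       525.00       439.8620       879.7239
  3       525.00       402.6196     1,207.8589
  4       525.00       368.5306     1,474.1223
  5     5,525.00     3,549.9730    17,749.8652
  Σ                  5,241.5344    21,792.1195
Price P = Σ PV = 5,241.5344.
Macaulay duration = Σ(t·PV) / P = 21,792.1195 / 5,241.5344 = 4.15758 years.

4.16 years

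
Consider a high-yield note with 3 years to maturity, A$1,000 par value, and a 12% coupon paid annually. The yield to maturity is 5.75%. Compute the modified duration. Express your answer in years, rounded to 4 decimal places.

Periodic yield y = 0.0575. First find Macaulay duration:
  t   CF        PV=CF/(1+0.0575)^t    t·PV
  1       120.00       113.4752       113.4752
  2       120.00       107.3051       214.6103
  3     1,120.00       947.0587     2,841.1761
  Σ                  1,167.8390     3,169.2615
P = 1,167.8390; Macaulay duration = 3,169.2615 / 1,167.8390 = 2.71378 years.
Modified duration = D_Mac / (1 + y) = 2.71378 / 1.0575 = 2.56622 years.

2.5662 years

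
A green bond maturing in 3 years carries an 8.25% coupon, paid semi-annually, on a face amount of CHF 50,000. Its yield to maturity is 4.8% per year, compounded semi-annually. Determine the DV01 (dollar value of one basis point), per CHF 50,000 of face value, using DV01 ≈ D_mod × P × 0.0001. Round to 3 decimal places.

Periodic yield y = 0.024.
  t   CF        PV=CF/(1+0.024)^t    t·PV
  1     2,062.50     2,014.1602     2,014.1602
  2     2,062.50     1,966.9533     3,933.9066
  3     2,062.50     1,920.8528     5,762.5584
  4     2,062.50     1,875.8328     7,503.3313
  5     2,062.50     1,831.8680     9,159.3400
  6    52,062.50    45,157.0205   270,942.1229
  Σ                 54,766.6875   299,315.4193
P = 54,766.6875; D_Mac = 5.46528 half-year periods = 2.73264 yrs; D_mod = 2.66859 yrs.
DV01 ≈ 2.66859 × 54,766.6875 × 0.0001 = 14.615011.

CHF 14.615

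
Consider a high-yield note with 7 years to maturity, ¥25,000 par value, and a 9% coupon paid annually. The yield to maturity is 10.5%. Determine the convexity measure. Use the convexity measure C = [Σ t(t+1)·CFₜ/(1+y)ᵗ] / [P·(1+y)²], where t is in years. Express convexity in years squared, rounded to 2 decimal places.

With y = 0.105:
  t   CF        PV=CF/(1+0.105)^t    t·PV        t(t+1)·PV
  1     2,250.00     2,036.1991     2,036.1991       4,072.3982
  2     2,250.00     1,842.7141     3,685.4282      11,056.2847
  3     2,250.00     1,667.6146     5,002.8437      20,011.3750
  4     2,250.00     1,509.1535     6,036.6139      30,183.0694
  5     2,250.00     1,365.7497     6,828.7487      40,972.4923
  6     2,250.00     1,235.9726     7,415.8357      51,910.8500
  7    27,250.00    13,546.6079    94,826.2553     758,610.0423
  Σ                 23,204.0115   125,831.9247     916,816.5118
P = 23,204.0115.
Convexity = Σ t(t+1)·PV / [P·(1+y)²] = 916,816.5118 / (23,204.0115 × 1.221025) = 32.35898.

32.36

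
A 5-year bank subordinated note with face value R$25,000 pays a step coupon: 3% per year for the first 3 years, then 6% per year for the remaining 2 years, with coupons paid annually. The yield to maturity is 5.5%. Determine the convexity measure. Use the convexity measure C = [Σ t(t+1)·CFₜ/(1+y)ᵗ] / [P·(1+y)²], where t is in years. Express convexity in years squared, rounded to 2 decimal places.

24.67

With y = 0.055:
  t   CF        PV=CF/(1+0.055)^t    t·PV        t(t+1)·PV
  1       750.00       710.9005       710.9005       1,421.8009
  2       750.00       673.8393     1,347.6786       4,043.0359
  3       750.00       638.7102     1,916.1307       7,664.5230
  4     1,500.00     1,210.8251     4,843.3005      24,216.5023
  5    26,500.00    20,276.0604   101,380.3019     608,281.8113
  Σ                 23,510.3355   110,198.3122     645,627.6734
P = 23,510.3355.
Convexity = Σ t(t+1)·PV / [P·(1+y)²] = 645,627.6734 / (23,510.3355 × 1.113025) = 24.67280.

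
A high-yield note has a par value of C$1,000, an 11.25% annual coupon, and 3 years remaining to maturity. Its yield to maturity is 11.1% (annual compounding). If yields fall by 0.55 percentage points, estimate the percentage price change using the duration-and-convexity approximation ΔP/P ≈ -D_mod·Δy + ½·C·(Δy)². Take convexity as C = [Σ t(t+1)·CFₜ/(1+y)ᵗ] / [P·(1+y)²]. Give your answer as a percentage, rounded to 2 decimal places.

+1.35%

With y = 0.111:
  t   CF        PV=CF/(1+0.111)^t    t·PV        t(t+1)·PV
  1       112.50       101.2601       101.2601         202.5203
  2       112.50        91.1432       182.2865         546.8594
  3     1,112.50       811.2559     2,433.7676       9,735.0702
  Σ                  1,003.6592     2,717.3141      10,484.4498
P = 1,003.6592; D_Mac = 2.70741 yrs; D_mod = 2.43691 yrs; C = 8.46313.
Duration effect: -2.43691 × (-0.0055) = +0.013403
Convexity effect: 0.5 × 8.46313 × (-0.0055)² = +0.0001280
ΔP/P ≈ +0.013403 + 0.0001280 = +0.013531 = +1.3531%.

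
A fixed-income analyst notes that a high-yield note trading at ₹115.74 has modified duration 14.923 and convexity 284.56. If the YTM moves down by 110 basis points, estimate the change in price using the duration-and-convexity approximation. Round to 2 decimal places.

Duration effect: -D_mod·Δy = -14.923 × (-0.011) = +0.164153
Convexity effect: ½·C·(Δy)² = 0.5 × 284.56 × (-0.011)² = +0.01721588
ΔP/P ≈ +0.164153 + 0.01721588 = +0.18136888
ΔP ≈ 115.74 × (+0.18136888) = +20.9916341712.

+₹20.99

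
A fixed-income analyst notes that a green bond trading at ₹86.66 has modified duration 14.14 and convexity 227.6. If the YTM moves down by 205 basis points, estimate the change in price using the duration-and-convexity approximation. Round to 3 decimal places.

Duration effect: -D_mod·Δy = -14.14 × (-0.0205) = +0.289870
Convexity effect: ½·C·(Δy)² = 0.5 × 227.6 × (-0.0205)² = +0.04782445
ΔP/P ≈ +0.289870 + 0.04782445 = +0.33769445
ΔP ≈ 86.66 × (+0.33769445) = +29.264601037.

+₹29.265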